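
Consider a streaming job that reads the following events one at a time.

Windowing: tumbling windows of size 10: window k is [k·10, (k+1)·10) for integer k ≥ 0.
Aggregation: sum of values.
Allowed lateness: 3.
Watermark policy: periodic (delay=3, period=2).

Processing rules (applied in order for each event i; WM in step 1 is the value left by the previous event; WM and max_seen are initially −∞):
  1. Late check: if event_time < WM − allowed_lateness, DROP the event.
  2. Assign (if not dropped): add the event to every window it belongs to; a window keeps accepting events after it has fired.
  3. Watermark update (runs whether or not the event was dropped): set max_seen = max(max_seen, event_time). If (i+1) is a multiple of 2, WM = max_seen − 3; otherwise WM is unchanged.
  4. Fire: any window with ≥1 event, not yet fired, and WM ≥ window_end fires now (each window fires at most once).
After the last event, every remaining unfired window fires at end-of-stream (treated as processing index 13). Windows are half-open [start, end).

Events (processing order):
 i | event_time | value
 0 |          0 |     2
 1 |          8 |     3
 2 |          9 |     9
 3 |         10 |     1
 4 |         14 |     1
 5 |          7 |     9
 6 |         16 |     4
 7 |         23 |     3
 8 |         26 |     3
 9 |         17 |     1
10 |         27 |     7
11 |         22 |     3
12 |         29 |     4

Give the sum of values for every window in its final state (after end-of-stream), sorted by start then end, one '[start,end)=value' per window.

[0,10)=23 [10,20)=7 [20,30)=20

i=0 t=0 v=2: → [0,10); WM=−∞
i=1 t=8 v=3: → [0,10); WM=5
i=2 t=9 v=9: → [0,10); WM=5
i=3 t=10 v=1: → [10,20); WM=7
i=4 t=14 v=1: → [10,20); WM=7
i=5 t=7 v=9: → [0,10); WM=11; [0,10) fires=23
i=6 t=16 v=4: → [10,20); WM=11
i=7 t=23 v=3: → [20,30); WM=20; [10,20) fires=6
i=8 t=26 v=3: → [20,30); WM=20
i=9 t=17 v=1: → [10,20); WM=23
i=10 t=27 v=7: → [20,30); WM=23
i=11 t=22 v=3: → [20,30); WM=24
i=12 t=29 v=4: → [20,30); WM=24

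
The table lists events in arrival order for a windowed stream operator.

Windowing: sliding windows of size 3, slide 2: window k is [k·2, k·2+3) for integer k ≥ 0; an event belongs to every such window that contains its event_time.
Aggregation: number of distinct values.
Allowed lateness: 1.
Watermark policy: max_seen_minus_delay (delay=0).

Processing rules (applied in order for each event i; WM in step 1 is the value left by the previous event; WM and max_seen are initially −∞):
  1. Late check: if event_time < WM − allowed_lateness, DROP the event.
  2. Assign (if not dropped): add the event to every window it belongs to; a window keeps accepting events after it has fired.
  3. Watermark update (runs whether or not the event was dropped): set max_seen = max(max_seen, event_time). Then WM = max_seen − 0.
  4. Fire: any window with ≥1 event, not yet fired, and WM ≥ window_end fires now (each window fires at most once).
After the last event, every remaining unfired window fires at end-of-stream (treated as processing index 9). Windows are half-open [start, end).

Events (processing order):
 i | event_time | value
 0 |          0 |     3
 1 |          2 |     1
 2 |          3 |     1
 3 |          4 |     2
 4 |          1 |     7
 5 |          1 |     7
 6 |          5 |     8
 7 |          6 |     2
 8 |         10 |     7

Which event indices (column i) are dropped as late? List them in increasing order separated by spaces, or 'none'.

4 5

i=0 t=0 v=3: → [0,3); WM=0
i=1 t=2 v=1: → [2,5),[0,3); WM=2
i=2 t=3 v=1: → [2,5); WM=3; [0,3) fires=2
i=3 t=4 v=2: → [4,7),[2,5); WM=4
i=4 t=1 v=7: DROP (t<4-1); WM=4
i=5 t=1 v=7: DROP (t<4-1); WM=4
i=6 t=5 v=8: → [4,7); WM=5; [2,5) fires=2
i=7 t=6 v=2: → [6,9),[4,7); WM=6
i=8 t=10 v=7: → [10,13),[8,11); WM=10; [4,7) fires=2 [6,9) fires=1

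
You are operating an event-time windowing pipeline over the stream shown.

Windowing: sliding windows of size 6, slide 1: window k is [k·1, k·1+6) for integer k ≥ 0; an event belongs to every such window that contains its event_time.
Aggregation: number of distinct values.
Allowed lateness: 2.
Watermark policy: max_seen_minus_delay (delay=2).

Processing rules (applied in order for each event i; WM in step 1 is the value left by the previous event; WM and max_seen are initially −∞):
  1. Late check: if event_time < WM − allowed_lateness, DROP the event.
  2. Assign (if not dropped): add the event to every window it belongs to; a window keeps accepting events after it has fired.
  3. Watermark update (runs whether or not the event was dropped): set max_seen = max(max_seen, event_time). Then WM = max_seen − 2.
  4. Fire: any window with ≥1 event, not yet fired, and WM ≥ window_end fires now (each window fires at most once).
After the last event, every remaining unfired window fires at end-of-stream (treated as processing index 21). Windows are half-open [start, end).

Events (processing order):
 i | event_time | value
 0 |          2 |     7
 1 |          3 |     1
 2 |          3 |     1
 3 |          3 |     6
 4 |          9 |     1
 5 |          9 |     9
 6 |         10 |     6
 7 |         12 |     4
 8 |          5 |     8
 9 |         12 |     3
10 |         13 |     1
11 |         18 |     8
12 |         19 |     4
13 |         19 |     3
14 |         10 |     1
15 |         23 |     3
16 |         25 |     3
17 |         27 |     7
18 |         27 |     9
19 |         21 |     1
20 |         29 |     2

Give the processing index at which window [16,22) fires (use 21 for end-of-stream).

16

i=0 t=2 v=7: → [2,8),[1,7),[0,6); WM=0
i=1 t=3 v=1: → [3,9),[2,8),[1,7),[0,6); WM=1
i=2 t=3 v=1: → [3,9),[2,8),[1,7),[0,6); WM=1
i=3 t=3 v=6: → [3,9),[2,8),[1,7),[0,6); WM=1
i=4 t=9 v=1: → [9,15),[8,14),[7,13),[6,12),[5,11),[4,10); WM=7; [0,6) fires=3 [1,7) fires=3
i=5 t=9 v=9: → [9,15),[8,14),[7,13),[6,12),[5,11),[4,10); WM=7
i=6 t=10 v=6: → [10,16),[9,15),[8,14),[7,13),[6,12),[5,11); WM=8; [2,8) fires=3
i=7 t=12 v=4: → [12,18),[11,17),[10,16),[9,15),[8,14),[7,13); WM=10; [3,9) fires=2 [4,10) fires=2
i=8 t=5 v=8: DROP (t<10-2); WM=10
i=9 t=12 v=3: → [12,18),[11,17),[10,16),[9,15),[8,14),[7,13); WM=10
i=10 t=13 v=1: → [13,19),[12,18),[11,17),[10,16),[9,15),[8,14); WM=11; [5,11) fires=3
i=11 t=18 v=8: → [18,24),[17,23),[16,22),[15,21),[14,20),[13,19); WM=16; [6,12) fires=3 [7,13) fires=5 [8,14) fires=5 [9,15) fires=5 [10,16) fires=4
i=12 t=19 v=4: → [19,25),[18,24),[17,23),[16,22),[15,21),[14,20); WM=17; [11,17) fires=3
i=13 t=19 v=3: → [19,25),[18,24),[17,23),[16,22),[15,21),[14,20); WM=17
i=14 t=10 v=1: DROP (t<17-2); WM=17
i=15 t=23 v=3: → [23,29),[22,28),[21,27),[20,26),[19,25),[18,24); WM=21; [12,18) fires=3 [13,19) fires=2 [14,20) fires=3 [15,21) fires=3
i=16 t=25 v=3: → [25,31),[24,30),[23,29),[22,28),[21,27),[20,26); WM=23; [16,22) fires=3 [17,23) fires=3
i=17 t=27 v=7: → [27,33),[26,32),[25,31),[24,30),[23,29),[22,28); WM=25; [18,24) fires=3 [19,25) fires=2
i=18 t=27 v=9: → [27,33),[26,32),[25,31),[24,30),[23,29),[22,28); WM=25
i=19 t=21 v=1: DROP (t<25-2); WM=25
i=20 t=29 v=2: → [29,35),[28,34),[27,33),[26,32),[25,31),[24,30); WM=27; [20,26) fires=1 [21,27) fires=1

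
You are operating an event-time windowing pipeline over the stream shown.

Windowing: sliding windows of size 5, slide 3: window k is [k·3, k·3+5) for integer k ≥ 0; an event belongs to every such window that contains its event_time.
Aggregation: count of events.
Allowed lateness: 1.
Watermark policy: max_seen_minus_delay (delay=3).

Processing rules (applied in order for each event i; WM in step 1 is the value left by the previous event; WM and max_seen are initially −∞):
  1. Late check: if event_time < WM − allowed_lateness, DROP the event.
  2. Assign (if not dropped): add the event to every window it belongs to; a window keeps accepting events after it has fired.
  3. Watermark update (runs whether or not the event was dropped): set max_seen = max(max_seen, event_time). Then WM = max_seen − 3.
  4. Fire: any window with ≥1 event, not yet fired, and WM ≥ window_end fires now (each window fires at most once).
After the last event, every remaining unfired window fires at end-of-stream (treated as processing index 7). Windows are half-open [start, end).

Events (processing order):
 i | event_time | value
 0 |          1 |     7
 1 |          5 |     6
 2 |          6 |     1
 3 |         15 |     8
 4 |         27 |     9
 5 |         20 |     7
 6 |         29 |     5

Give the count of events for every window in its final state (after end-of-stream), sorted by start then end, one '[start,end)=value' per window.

[0,5)=1 [3,8)=2 [6,11)=1 [12,17)=1 [15,20)=1 [24,29)=1 [27,32)=2

i=0 t=1 v=7: → [0,5); WM=-2
i=1 t=5 v=6: → [3,8); WM=2
i=2 t=6 v=1: → [6,11),[3,8); WM=3
i=3 t=15 v=8: → [15,20),[12,17); WM=12; [0,5) fires=1 [3,8) fires=2 [6,11) fires=1
i=4 t=27 v=9: → [27,32),[24,29); WM=24; [12,17) fires=1 [15,20) fires=1
i=5 t=20 v=7: DROP (t<24-1); WM=24
i=6 t=29 v=5: → [27,32); WM=26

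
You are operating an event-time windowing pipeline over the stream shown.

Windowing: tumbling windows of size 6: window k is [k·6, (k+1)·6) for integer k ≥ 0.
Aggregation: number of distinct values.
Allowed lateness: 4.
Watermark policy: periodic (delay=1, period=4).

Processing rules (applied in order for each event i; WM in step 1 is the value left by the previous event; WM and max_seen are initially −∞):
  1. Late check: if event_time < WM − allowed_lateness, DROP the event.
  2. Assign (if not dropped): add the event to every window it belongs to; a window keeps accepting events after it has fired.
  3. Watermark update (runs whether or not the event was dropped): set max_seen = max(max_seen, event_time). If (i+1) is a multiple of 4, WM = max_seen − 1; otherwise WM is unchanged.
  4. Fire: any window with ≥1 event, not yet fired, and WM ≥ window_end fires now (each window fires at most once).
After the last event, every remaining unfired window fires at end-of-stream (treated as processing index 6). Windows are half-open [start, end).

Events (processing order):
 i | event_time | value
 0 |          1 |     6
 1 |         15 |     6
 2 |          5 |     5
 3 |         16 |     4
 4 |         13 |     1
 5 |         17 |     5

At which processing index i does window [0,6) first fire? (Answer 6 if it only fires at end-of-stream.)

i=0 t=1 v=6: → [0,6); WM=−∞
i=1 t=15 v=6: → [12,18); WM=−∞
i=2 t=5 v=5: → [0,6); WM=−∞
i=3 t=16 v=4: → [12,18); WM=15; [0,6) fires=2
i=4 t=13 v=1: → [12,18); WM=15
i=5 t=17 v=5: → [12,18); WM=15

3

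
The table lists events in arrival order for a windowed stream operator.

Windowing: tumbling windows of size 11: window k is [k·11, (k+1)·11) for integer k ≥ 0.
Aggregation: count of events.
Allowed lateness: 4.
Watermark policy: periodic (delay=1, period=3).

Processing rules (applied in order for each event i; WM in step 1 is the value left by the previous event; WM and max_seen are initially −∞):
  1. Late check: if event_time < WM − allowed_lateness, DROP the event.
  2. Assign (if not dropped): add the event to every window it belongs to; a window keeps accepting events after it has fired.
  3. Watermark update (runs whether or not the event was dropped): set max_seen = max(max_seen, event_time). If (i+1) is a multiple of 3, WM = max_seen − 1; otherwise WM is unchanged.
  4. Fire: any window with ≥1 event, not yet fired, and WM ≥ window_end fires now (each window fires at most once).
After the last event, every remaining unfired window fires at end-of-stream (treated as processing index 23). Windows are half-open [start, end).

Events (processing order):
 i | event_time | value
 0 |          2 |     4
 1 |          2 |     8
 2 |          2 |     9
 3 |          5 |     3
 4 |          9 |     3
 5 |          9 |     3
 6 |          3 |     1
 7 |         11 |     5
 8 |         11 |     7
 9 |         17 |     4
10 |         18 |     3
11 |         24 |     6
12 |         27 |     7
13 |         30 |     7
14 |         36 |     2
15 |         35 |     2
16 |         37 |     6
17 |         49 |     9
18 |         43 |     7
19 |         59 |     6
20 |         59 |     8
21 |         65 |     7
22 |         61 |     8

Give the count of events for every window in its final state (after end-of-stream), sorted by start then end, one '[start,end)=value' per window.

i=0 t=2 v=4: → [0,11); WM=−∞
i=1 t=2 v=8: → [0,11); WM=−∞
i=2 t=2 v=9: → [0,11); WM=1
i=3 t=5 v=3: → [0,11); WM=1
i=4 t=9 v=3: → [0,11); WM=1
i=5 t=9 v=3: → [0,11); WM=8
i=6 t=3 v=1: DROP (t<8-4); WM=8
i=7 t=11 v=5: → [11,22); WM=8
i=8 t=11 v=7: → [11,22); WM=10
i=9 t=17 v=4: → [11,22); WM=10
i=10 t=18 v=3: → [11,22); WM=10
i=11 t=24 v=6: → [22,33); WM=23; [0,11) fires=6 [11,22) fires=4
i=12 t=27 v=7: → [22,33); WM=23
i=13 t=30 v=7: → [22,33); WM=23
i=14 t=36 v=2: → [33,44); WM=35; [22,33) fires=3
i=15 t=35 v=2: → [33,44); WM=35
i=16 t=37 v=6: → [33,44); WM=35
i=17 t=49 v=9: → [44,55); WM=48; [33,44) fires=3
i=18 t=43 v=7: DROP (t<48-4); WM=48
i=19 t=59 v=6: → [55,66); WM=48
i=20 t=59 v=8: → [55,66); WM=58; [44,55) fires=1
i=21 t=65 v=7: → [55,66); WM=58
i=22 t=61 v=8: → [55,66); WM=58

[0,11)=6 [11,22)=4 [22,33)=3 [33,44)=3 [44,55)=1 [55,66)=4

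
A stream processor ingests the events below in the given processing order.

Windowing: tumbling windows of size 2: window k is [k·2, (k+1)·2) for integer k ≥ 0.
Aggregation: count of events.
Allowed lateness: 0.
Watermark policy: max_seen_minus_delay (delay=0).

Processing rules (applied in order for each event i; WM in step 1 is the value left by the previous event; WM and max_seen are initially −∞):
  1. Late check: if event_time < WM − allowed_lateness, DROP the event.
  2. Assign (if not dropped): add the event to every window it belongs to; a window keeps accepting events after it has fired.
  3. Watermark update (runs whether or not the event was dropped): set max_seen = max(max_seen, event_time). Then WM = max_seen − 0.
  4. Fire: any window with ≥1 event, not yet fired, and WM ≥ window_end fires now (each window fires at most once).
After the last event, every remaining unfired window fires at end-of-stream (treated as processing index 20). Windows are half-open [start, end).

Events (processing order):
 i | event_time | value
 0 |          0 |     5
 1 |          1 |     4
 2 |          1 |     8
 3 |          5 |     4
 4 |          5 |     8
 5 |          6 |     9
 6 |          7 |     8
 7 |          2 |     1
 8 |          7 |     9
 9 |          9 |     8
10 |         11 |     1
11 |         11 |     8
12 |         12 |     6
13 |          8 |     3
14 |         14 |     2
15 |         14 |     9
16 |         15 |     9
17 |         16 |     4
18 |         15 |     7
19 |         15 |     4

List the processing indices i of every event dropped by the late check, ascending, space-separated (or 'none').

i=0 t=0 v=5: → [0,2); WM=0
i=1 t=1 v=4: → [0,2); WM=1
i=2 t=1 v=8: → [0,2); WM=1
i=3 t=5 v=4: → [4,6); WM=5; [0,2) fires=3
i=4 t=5 v=8: → [4,6); WM=5
i=5 t=6 v=9: → [6,8); WM=6; [4,6) fires=2
i=6 t=7 v=8: → [6,8); WM=7
i=7 t=2 v=1: DROP (t<7-0); WM=7
i=8 t=7 v=9: → [6,8); WM=7
i=9 t=9 v=8: → [8,10); WM=9; [6,8) fires=3
i=10 t=11 v=1: → [10,12); WM=11; [8,10) fires=1
i=11 t=11 v=8: → [10,12); WM=11
i=12 t=12 v=6: → [12,14); WM=12; [10,12) fires=2
i=13 t=8 v=3: DROP (t<12-0); WM=12
i=14 t=14 v=2: → [14,16); WM=14; [12,14) fires=1
i=15 t=14 v=9: → [14,16); WM=14
i=16 t=15 v=9: → [14,16); WM=15
i=17 t=16 v=4: → [16,18); WM=16; [14,16) fires=3
i=18 t=15 v=7: DROP (t<16-0); WM=16
i=19 t=15 v=4: DROP (t<16-0); WM=16

7 13 18 19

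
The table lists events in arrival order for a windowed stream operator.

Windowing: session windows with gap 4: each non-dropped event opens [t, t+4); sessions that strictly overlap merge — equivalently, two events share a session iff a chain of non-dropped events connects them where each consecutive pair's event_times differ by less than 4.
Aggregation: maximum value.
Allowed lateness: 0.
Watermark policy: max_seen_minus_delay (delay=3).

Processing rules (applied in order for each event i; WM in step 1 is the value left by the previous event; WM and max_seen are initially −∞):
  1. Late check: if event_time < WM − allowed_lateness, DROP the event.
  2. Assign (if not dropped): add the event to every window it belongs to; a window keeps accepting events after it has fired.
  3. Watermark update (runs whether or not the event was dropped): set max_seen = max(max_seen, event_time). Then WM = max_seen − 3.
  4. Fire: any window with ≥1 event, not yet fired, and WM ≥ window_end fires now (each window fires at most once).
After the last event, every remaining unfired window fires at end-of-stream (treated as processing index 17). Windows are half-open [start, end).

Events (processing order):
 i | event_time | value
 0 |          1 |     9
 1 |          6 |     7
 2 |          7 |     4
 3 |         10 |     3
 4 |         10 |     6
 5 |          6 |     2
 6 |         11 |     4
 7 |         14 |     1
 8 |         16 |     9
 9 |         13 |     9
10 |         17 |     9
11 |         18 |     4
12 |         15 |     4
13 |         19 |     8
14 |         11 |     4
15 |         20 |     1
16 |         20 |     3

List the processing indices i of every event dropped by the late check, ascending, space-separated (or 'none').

i=0 t=1 v=9: → [1,5); WM=-2
i=1 t=6 v=7: → [6,10); WM=3
i=2 t=7 v=4: → [6,11); WM=4
i=3 t=10 v=3: → [6,14); WM=7
i=4 t=10 v=6: → [6,14); WM=7
i=5 t=6 v=2: DROP (t<7-0); WM=7
i=6 t=11 v=4: → [6,15); WM=8
i=7 t=14 v=1: → [6,18); WM=11
i=8 t=16 v=9: → [6,20); WM=13
i=9 t=13 v=9: → [6,20); WM=13
i=10 t=17 v=9: → [6,21); WM=14
i=11 t=18 v=4: → [6,22); WM=15
i=12 t=15 v=4: → [6,22); WM=15
i=13 t=19 v=8: → [6,23); WM=16
i=14 t=11 v=4: DROP (t<16-0); WM=16
i=15 t=20 v=1: → [6,24); WM=17
i=16 t=20 v=3: → [6,24); WM=17

5 14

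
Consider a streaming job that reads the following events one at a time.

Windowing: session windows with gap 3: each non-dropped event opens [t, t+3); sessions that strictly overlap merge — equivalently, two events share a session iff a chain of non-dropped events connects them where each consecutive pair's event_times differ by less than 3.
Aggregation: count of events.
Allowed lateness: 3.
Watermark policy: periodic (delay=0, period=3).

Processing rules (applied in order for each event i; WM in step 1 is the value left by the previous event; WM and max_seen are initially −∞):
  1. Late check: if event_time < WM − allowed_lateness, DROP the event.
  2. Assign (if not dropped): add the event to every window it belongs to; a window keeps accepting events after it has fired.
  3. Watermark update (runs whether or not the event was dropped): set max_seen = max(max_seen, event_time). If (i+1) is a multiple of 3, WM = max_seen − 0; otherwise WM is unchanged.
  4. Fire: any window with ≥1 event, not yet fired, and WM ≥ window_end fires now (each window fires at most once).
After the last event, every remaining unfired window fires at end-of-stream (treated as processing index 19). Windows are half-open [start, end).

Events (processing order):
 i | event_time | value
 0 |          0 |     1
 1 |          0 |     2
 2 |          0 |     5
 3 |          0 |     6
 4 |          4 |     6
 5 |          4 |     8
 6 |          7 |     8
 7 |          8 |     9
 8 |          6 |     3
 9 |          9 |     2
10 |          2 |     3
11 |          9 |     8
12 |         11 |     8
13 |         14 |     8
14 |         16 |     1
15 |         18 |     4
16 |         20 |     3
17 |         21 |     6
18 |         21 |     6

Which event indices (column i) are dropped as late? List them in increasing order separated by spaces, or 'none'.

10

i=0 t=0 v=1: → [0,3); WM=−∞
i=1 t=0 v=2: → [0,3); WM=−∞
i=2 t=0 v=5: → [0,3); WM=0
i=3 t=0 v=6: → [0,3); WM=0
i=4 t=4 v=6: → [4,7); WM=0
i=5 t=4 v=8: → [4,7); WM=4
i=6 t=7 v=8: → [7,10); WM=4
i=7 t=8 v=9: → [7,11); WM=4
i=8 t=6 v=3: → [4,11); WM=8
i=9 t=9 v=2: → [4,12); WM=8
i=10 t=2 v=3: DROP (t<8-3); WM=8
i=11 t=9 v=8: → [4,12); WM=9
i=12 t=11 v=8: → [4,14); WM=9
i=13 t=14 v=8: → [14,17); WM=9
i=14 t=16 v=1: → [14,19); WM=16
i=15 t=18 v=4: → [14,21); WM=16
i=16 t=20 v=3: → [14,23); WM=16
i=17 t=21 v=6: → [14,24); WM=21
i=18 t=21 v=6: → [14,24); WM=21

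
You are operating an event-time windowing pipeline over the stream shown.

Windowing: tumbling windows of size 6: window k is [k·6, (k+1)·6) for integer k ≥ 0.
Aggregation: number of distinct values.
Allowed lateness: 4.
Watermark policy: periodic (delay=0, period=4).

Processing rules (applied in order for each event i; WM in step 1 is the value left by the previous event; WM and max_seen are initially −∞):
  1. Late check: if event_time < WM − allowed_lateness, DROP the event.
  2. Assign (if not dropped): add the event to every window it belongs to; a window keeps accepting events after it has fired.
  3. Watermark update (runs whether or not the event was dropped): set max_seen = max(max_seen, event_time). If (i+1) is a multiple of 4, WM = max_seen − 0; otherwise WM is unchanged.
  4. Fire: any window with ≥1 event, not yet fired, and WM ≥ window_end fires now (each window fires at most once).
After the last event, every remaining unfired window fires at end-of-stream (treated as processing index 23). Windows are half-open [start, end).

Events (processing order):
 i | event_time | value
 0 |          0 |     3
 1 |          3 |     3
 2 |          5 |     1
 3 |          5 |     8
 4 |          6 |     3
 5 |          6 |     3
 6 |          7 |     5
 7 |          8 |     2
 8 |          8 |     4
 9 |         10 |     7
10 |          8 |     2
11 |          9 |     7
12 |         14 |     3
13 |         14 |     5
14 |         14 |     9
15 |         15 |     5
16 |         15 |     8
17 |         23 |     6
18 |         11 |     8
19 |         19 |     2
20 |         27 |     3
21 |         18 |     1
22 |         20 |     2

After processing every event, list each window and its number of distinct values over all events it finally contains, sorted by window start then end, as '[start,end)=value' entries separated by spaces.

i=0 t=0 v=3: → [0,6); WM=−∞
i=1 t=3 v=3: → [0,6); WM=−∞
i=2 t=5 v=1: → [0,6); WM=−∞
i=3 t=5 v=8: → [0,6); WM=5
i=4 t=6 v=3: → [6,12); WM=5
i=5 t=6 v=3: → [6,12); WM=5
i=6 t=7 v=5: → [6,12); WM=5
i=7 t=8 v=2: → [6,12); WM=8; [0,6) fires=3
i=8 t=8 v=4: → [6,12); WM=8
i=9 t=10 v=7: → [6,12); WM=8
i=10 t=8 v=2: → [6,12); WM=8
i=11 t=9 v=7: → [6,12); WM=10
i=12 t=14 v=3: → [12,18); WM=10
i=13 t=14 v=5: → [12,18); WM=10
i=14 t=14 v=9: → [12,18); WM=10
i=15 t=15 v=5: → [12,18); WM=15; [6,12) fires=5
i=16 t=15 v=8: → [12,18); WM=15
i=17 t=23 v=6: → [18,24); WM=15
i=18 t=11 v=8: → [6,12); WM=15
i=19 t=19 v=2: → [18,24); WM=23; [12,18) fires=4
i=20 t=27 v=3: → [24,30); WM=23
i=21 t=18 v=1: DROP (t<23-4); WM=23
i=22 t=20 v=2: → [18,24); WM=23

[0,6)=3 [6,12)=6 [12,18)=4 [18,24)=2 [24,30)=1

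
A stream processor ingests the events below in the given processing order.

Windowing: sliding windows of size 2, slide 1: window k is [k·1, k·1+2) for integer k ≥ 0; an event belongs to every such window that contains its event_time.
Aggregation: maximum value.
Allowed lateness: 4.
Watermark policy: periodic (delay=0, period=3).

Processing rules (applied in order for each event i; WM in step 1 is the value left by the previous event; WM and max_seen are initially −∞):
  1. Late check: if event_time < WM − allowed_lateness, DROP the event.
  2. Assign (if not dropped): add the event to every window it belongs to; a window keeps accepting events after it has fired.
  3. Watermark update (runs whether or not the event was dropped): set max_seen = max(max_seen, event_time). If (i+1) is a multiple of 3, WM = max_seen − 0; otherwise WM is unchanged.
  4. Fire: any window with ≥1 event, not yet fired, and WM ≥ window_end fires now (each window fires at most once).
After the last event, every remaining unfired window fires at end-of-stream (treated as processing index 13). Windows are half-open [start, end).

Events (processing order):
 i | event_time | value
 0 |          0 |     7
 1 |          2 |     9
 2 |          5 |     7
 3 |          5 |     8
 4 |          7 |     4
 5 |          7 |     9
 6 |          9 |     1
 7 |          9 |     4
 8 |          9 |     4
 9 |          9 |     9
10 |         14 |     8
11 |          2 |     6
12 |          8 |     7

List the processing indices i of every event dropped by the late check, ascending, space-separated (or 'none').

11 12

i=0 t=0 v=7: → [0,2); WM=−∞
i=1 t=2 v=9: → [2,4),[1,3); WM=−∞
i=2 t=5 v=7: → [5,7),[4,6); WM=5; [0,2) fires=7 [1,3) fires=9 [2,4) fires=9
i=3 t=5 v=8: → [5,7),[4,6); WM=5
i=4 t=7 v=4: → [7,9),[6,8); WM=5
i=5 t=7 v=9: → [7,9),[6,8); WM=7; [4,6) fires=8 [5,7) fires=8
i=6 t=9 v=1: → [9,11),[8,10); WM=7
i=7 t=9 v=4: → [9,11),[8,10); WM=7
i=8 t=9 v=4: → [9,11),[8,10); WM=9; [6,8) fires=9 [7,9) fires=9
i=9 t=9 v=9: → [9,11),[8,10); WM=9
i=10 t=14 v=8: → [14,16),[13,15); WM=9
i=11 t=2 v=6: DROP (t<9-4); WM=14; [8,10) fires=9 [9,11) fires=9
i=12 t=8 v=7: DROP (t<14-4); WM=14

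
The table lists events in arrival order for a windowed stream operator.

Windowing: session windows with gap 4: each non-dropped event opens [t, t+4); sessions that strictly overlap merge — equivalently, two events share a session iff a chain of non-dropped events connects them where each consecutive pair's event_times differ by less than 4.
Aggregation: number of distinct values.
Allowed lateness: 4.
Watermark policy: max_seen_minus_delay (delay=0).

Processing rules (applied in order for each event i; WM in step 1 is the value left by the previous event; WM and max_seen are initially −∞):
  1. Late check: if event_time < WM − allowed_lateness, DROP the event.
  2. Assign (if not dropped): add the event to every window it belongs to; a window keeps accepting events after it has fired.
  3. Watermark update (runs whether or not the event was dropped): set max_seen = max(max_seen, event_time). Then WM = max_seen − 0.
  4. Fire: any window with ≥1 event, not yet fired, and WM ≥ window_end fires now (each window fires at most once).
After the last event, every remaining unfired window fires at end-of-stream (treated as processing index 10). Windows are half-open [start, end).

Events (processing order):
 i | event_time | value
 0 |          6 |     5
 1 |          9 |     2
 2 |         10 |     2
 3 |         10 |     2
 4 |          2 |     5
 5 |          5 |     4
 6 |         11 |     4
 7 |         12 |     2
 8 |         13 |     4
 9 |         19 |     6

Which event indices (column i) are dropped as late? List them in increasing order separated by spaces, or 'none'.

i=0 t=6 v=5: → [6,10); WM=6
i=1 t=9 v=2: → [6,13); WM=9
i=2 t=10 v=2: → [6,14); WM=10
i=3 t=10 v=2: → [6,14); WM=10
i=4 t=2 v=5: DROP (t<10-4); WM=10
i=5 t=5 v=4: DROP (t<10-4); WM=10
i=6 t=11 v=4: → [6,15); WM=11
i=7 t=12 v=2: → [6,16); WM=12
i=8 t=13 v=4: → [6,17); WM=13
i=9 t=19 v=6: → [19,23); WM=19

4 5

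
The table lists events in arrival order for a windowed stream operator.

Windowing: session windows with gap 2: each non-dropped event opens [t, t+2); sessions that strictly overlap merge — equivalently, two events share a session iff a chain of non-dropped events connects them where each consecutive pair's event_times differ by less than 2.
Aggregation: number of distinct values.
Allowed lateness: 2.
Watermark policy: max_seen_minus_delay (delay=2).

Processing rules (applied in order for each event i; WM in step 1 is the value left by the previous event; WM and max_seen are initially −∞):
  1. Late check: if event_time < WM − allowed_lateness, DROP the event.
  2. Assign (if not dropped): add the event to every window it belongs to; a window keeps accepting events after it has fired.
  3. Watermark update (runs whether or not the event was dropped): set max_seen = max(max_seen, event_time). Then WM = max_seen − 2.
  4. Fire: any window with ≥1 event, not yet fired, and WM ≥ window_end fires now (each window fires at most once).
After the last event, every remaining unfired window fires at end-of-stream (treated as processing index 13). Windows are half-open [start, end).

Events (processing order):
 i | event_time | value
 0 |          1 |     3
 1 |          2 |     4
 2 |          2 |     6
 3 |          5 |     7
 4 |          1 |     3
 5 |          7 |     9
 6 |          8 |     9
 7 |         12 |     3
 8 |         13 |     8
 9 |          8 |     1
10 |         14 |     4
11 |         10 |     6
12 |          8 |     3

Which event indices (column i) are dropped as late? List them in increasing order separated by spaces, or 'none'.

i=0 t=1 v=3: → [1,3); WM=-1
i=1 t=2 v=4: → [1,4); WM=0
i=2 t=2 v=6: → [1,4); WM=0
i=3 t=5 v=7: → [5,7); WM=3
i=4 t=1 v=3: → [1,4); WM=3
i=5 t=7 v=9: → [7,9); WM=5
i=6 t=8 v=9: → [7,10); WM=6
i=7 t=12 v=3: → [12,14); WM=10
i=8 t=13 v=8: → [12,15); WM=11
i=9 t=8 v=1: DROP (t<11-2); WM=11
i=10 t=14 v=4: → [12,16); WM=12
i=11 t=10 v=6: → [10,12); WM=12
i=12 t=8 v=3: DROP (t<12-2); WM=12

9 12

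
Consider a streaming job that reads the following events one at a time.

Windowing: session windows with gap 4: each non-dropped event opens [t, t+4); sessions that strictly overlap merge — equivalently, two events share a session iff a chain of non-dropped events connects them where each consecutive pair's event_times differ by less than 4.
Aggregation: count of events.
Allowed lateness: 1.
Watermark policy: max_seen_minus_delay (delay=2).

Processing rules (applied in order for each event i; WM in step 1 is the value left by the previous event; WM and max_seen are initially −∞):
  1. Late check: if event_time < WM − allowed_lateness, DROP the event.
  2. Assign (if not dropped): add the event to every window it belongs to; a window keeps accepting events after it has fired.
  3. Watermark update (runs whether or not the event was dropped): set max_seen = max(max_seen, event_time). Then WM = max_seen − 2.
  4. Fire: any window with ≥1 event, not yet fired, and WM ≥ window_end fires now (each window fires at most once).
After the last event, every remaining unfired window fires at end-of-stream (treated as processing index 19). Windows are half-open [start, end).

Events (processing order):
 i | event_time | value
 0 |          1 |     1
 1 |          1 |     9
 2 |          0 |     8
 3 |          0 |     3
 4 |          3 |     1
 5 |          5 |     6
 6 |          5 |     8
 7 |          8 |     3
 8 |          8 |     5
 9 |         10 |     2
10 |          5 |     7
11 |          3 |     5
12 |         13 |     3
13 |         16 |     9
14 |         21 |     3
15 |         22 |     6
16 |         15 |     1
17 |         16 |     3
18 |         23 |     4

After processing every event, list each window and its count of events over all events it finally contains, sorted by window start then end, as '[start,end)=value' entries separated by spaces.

i=0 t=1 v=1: → [1,5); WM=-1
i=1 t=1 v=9: → [1,5); WM=-1
i=2 t=0 v=8: → [0,5); WM=-1
i=3 t=0 v=3: → [0,5); WM=-1
i=4 t=3 v=1: → [0,7); WM=1
i=5 t=5 v=6: → [0,9); WM=3
i=6 t=5 v=8: → [0,9); WM=3
i=7 t=8 v=3: → [0,12); WM=6
i=8 t=8 v=5: → [0,12); WM=6
i=9 t=10 v=2: → [0,14); WM=8
i=10 t=5 v=7: DROP (t<8-1); WM=8
i=11 t=3 v=5: DROP (t<8-1); WM=8
i=12 t=13 v=3: → [0,17); WM=11
i=13 t=16 v=9: → [0,20); WM=14
i=14 t=21 v=3: → [21,25); WM=19
i=15 t=22 v=6: → [21,26); WM=20
i=16 t=15 v=1: DROP (t<20-1); WM=20
i=17 t=16 v=3: DROP (t<20-1); WM=20
i=18 t=23 v=4: → [21,27); WM=21

[0,20)=12 [21,27)=3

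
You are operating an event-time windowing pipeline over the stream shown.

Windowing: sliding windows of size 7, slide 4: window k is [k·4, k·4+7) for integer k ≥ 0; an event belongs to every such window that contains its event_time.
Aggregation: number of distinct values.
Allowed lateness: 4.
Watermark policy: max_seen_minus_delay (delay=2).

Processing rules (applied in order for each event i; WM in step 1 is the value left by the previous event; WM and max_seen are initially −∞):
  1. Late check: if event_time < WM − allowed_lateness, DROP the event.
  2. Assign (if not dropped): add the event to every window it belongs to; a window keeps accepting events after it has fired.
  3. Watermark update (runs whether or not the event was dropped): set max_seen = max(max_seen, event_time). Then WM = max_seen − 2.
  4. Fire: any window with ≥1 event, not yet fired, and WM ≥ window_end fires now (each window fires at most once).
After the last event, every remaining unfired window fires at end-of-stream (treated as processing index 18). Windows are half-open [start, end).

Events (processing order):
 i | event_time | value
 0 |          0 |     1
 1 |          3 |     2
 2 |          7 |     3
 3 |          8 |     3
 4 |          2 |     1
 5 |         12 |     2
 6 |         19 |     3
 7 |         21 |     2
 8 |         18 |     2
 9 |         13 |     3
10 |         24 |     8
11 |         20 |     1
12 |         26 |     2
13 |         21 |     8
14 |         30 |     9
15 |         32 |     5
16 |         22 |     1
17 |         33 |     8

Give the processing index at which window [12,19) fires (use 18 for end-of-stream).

7

i=0 t=0 v=1: → [0,7); WM=-2
i=1 t=3 v=2: → [0,7); WM=1
i=2 t=7 v=3: → [4,11); WM=5
i=3 t=8 v=3: → [8,15),[4,11); WM=6
i=4 t=2 v=1: → [0,7); WM=6
i=5 t=12 v=2: → [12,19),[8,15); WM=10; [0,7) fires=2
i=6 t=19 v=3: → [16,23); WM=17; [4,11) fires=1 [8,15) fires=2
i=7 t=21 v=2: → [20,27),[16,23); WM=19; [12,19) fires=1
i=8 t=18 v=2: → [16,23),[12,19); WM=19
i=9 t=13 v=3: DROP (t<19-4); WM=19
i=10 t=24 v=8: → [24,31),[20,27); WM=22
i=11 t=20 v=1: → [20,27),[16,23); WM=22
i=12 t=26 v=2: → [24,31),[20,27); WM=24; [16,23) fires=3
i=13 t=21 v=8: → [20,27),[16,23); WM=24
i=14 t=30 v=9: → [28,35),[24,31); WM=28; [20,27) fires=3
i=15 t=32 v=5: → [32,39),[28,35); WM=30
i=16 t=22 v=1: DROP (t<30-4); WM=30
i=17 t=33 v=8: → [32,39),[28,35); WM=31; [24,31) fires=3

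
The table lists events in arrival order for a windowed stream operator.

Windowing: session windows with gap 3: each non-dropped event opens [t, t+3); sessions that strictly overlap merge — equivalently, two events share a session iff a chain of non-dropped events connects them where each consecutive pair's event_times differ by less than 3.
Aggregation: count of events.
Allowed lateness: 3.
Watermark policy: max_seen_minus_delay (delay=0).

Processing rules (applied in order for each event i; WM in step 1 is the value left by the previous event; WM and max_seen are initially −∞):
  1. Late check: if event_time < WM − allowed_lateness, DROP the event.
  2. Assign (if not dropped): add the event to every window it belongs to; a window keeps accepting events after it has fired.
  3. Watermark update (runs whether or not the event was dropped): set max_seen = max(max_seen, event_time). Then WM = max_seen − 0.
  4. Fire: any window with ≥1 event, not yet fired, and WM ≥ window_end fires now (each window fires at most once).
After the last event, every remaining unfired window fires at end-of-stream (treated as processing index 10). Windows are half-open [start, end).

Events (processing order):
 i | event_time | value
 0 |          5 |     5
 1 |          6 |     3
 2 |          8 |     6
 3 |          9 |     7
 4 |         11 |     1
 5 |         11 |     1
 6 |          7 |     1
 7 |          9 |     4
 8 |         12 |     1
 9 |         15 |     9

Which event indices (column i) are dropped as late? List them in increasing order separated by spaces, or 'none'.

6

i=0 t=5 v=5: → [5,8); WM=5
i=1 t=6 v=3: → [5,9); WM=6
i=2 t=8 v=6: → [5,11); WM=8
i=3 t=9 v=7: → [5,12); WM=9
i=4 t=11 v=1: → [5,14); WM=11
i=5 t=11 v=1: → [5,14); WM=11
i=6 t=7 v=1: DROP (t<11-3); WM=11
i=7 t=9 v=4: → [5,14); WM=11
i=8 t=12 v=1: → [5,15); WM=12
i=9 t=15 v=9: → [15,18); WM=15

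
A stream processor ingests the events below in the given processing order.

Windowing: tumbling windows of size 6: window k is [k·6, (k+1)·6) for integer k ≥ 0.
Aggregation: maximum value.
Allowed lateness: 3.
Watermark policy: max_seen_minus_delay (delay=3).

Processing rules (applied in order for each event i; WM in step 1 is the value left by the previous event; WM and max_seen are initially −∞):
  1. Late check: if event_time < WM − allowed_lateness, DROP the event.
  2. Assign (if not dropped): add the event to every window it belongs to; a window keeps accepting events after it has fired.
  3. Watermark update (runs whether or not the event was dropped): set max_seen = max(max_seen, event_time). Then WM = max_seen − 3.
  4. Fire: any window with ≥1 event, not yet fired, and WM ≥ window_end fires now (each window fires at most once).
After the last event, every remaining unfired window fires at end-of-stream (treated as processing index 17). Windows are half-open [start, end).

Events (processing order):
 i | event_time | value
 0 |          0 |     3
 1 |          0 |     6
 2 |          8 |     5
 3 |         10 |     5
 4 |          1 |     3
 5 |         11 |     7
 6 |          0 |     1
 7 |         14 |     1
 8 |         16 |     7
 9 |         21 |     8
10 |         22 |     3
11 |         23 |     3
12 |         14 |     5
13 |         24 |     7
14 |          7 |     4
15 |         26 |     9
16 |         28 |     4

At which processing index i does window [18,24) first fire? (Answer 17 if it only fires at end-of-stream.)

16

i=0 t=0 v=3: → [0,6); WM=-3
i=1 t=0 v=6: → [0,6); WM=-3
i=2 t=8 v=5: → [6,12); WM=5
i=3 t=10 v=5: → [6,12); WM=7; [0,6) fires=6
i=4 t=1 v=3: DROP (t<7-3); WM=7
i=5 t=11 v=7: → [6,12); WM=8
i=6 t=0 v=1: DROP (t<8-3); WM=8
i=7 t=14 v=1: → [12,18); WM=11
i=8 t=16 v=7: → [12,18); WM=13; [6,12) fires=7
i=9 t=21 v=8: → [18,24); WM=18; [12,18) fires=7
i=10 t=22 v=3: → [18,24); WM=19
i=11 t=23 v=3: → [18,24); WM=20
i=12 t=14 v=5: DROP (t<20-3); WM=20
i=13 t=24 v=7: → [24,30); WM=21
i=14 t=7 v=4: DROP (t<21-3); WM=21
i=15 t=26 v=9: → [24,30); WM=23
i=16 t=28 v=4: → [24,30); WM=25; [18,24) fires=8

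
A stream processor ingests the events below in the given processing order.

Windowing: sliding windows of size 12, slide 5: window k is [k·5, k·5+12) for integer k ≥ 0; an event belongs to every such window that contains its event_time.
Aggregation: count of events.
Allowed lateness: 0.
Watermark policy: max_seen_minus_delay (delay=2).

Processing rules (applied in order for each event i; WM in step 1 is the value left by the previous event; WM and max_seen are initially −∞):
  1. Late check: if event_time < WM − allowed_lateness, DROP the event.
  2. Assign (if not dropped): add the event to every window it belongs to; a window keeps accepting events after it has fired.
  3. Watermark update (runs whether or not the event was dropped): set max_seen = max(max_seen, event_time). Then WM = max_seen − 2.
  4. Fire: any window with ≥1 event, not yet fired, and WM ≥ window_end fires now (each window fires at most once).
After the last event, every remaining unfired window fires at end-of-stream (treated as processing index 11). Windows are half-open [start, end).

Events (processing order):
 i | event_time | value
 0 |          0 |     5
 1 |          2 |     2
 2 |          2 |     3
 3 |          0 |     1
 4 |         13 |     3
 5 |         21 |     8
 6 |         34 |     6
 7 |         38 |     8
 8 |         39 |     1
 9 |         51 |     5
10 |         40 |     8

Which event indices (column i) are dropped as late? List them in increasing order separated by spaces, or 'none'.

10

i=0 t=0 v=5: → [0,12); WM=-2
i=1 t=2 v=2: → [0,12); WM=0
i=2 t=2 v=3: → [0,12); WM=0
i=3 t=0 v=1: → [0,12); WM=0
i=4 t=13 v=3: → [10,22),[5,17); WM=11
i=5 t=21 v=8: → [20,32),[15,27),[10,22); WM=19; [0,12) fires=4 [5,17) fires=1
i=6 t=34 v=6: → [30,42),[25,37); WM=32; [10,22) fires=2 [15,27) fires=1 [20,32) fires=1
i=7 t=38 v=8: → [35,47),[30,42); WM=36
i=8 t=39 v=1: → [35,47),[30,42); WM=37; [25,37) fires=1
i=9 t=51 v=5: → [50,62),[45,57),[40,52); WM=49; [30,42) fires=3 [35,47) fires=2
i=10 t=40 v=8: DROP (t<49-0); WM=49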